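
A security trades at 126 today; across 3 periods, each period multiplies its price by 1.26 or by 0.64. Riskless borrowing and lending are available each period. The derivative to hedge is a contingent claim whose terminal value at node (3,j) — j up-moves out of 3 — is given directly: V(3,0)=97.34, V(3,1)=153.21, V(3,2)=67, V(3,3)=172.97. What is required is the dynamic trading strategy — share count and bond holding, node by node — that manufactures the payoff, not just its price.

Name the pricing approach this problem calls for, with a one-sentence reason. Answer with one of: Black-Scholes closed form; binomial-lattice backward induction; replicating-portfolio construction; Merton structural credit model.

framework: replicating-portfolio construction

Key observation: since the answer must list Δ and B at each node of the 1.26/0.64 lattice on 126, the replicating-portfolio method — solving the two-state system at every node — is the one that applies.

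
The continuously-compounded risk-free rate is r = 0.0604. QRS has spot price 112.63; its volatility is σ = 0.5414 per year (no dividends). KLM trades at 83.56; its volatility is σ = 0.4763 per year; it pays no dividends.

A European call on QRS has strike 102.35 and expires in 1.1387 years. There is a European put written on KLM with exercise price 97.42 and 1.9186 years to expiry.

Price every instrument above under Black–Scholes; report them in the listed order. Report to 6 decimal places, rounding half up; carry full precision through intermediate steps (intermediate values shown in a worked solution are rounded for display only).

price(QRS call K=102.35) = 33.125980
price(KLM put K=97.42) = 23.648573

[QRS call K=102.35]
σ√T = 0.5414·√1.1387 = 0.577727
d₁ = (ln(S/K) + (r+σ²/2)T) / (σ√T) = (ln(112.63/102.35) + (0.0604+0.5414²/2)·1.1387) / 0.577727 = (0.095710 + 0.235662) / 0.577727 = 0.573578
d₂ = d₁ − σ√T = 0.573578 − 0.577727 = -0.004149
e^{−rT} = 0.933534
N(d₁) = 0.716873,  N(d₂) = 0.498345
price = S·N(d₁) − K·e^{−rT}·N(d₂) = 80.741441 − 47.615461 = 33.125980
[KLM put K=97.42]
σ√T = 0.4763·√1.9186 = 0.659740
d₁ = (ln(S/K) + (r+σ²/2)T) / (σ√T) = (ln(83.56/97.42) + (0.0604+0.4763²/2)·1.9186) / 0.659740 = (-0.153467 + 0.333512) / 0.659740 = 0.272903
d₂ = d₁ − σ√T = 0.272903 − 0.659740 = -0.386837
e^{−rT} = 0.890579
N(−d₁) = 0.392464,  N(−d₂) = 0.650561
price = K·e^{−rT}·N(−d₂) − S·N(−d₁) = 56.442844 − 32.794271 = 23.648573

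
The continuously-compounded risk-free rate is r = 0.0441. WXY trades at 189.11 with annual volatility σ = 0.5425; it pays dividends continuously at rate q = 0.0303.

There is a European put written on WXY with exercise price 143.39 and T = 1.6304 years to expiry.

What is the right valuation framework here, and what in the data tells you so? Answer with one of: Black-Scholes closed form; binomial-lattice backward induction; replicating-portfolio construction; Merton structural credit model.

framework: Black-Scholes closed form

Key observation: everything needed for the exact continuous-time valuation of the European put on WXY (strike 143.39) is given, and no feature rules the closed form out.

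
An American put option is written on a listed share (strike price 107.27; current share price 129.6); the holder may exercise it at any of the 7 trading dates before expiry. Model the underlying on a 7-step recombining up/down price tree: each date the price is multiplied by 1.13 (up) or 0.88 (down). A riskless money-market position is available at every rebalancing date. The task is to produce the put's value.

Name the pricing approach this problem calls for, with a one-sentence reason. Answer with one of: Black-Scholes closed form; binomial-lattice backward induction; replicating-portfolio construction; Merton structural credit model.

framework: binomial-lattice backward induction

Key observation: with exercise allowed before expiry on a discrete up/down model (7 steps from spot 129.6), the strike-107.27 put's value must be rolled back through the tree testing early exercise at each node.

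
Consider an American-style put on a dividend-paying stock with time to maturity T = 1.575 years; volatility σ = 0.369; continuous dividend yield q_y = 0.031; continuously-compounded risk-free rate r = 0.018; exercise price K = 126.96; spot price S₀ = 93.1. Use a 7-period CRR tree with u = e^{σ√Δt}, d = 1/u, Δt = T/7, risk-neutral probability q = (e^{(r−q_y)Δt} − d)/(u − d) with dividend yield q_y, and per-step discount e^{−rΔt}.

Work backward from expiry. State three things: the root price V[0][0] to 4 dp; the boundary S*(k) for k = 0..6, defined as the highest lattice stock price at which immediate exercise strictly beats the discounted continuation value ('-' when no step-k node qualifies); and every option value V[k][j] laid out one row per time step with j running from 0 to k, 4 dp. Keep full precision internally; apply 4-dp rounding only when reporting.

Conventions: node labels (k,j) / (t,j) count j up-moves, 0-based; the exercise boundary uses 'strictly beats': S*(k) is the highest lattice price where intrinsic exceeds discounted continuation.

price = 41.8968
boundary = - - - 55.0685 65.6023 55.0685 65.6023
tree:
41.8968
51.7134 30.1835
61.9346 39.5904 18.8686
71.8915 50.2299 26.8425 9.2166
80.7338 61.3577 36.9766 14.6016 2.6664
88.1564 71.8915 48.8989 22.6246 4.8506 0.0000
94.3871 80.7338 61.3577 33.9940 8.8237 0.0000 0.0000
99.6173 88.1564 71.8915 48.8091 16.0514 0.0000 0.0000 0.0000

params: Δt=0.22500 u=1.19128 d=0.83943 q=0.44805 e^(-rΔt)=0.99596
t_7 payoffs: 99.6173 88.1564 71.8915 48.8091 16.0514 0.0000 0.0000 0.0000
t_6: node(6,0) S=32.5729 payoff=94.3871 vs cont=94.1003 → 94.3871 [stop]  node(6,1) S=46.2262 payoff=80.7338 vs cont=80.5420 → 80.7338 [stop]  node(6,2) S=65.6023 payoff=61.3577 vs cont=61.3006 → 61.3577 [stop]  node(6,3) S=93.1000 payoff=33.8600 vs cont=33.9940 → 33.9940 [wait]  node(6,4) S=132.1237 payoff=0.0000 vs cont=8.8237 → 8.8237 [wait]  node(6,5) S=187.5044 payoff=0.0000 vs cont=0.0000 → 0.0000 [wait]  node(6,6) S=266.0985 payoff=0.0000 vs cont=0.0000 → 0.0000 [wait]  ⇒ S*(6)=65.6023
t_5: node(5,0) S=38.8036 payoff=88.1564 vs cont=87.9129 → 88.1564 [stop]  node(5,1) S=55.0685 payoff=71.8915 vs cont=71.7611 → 71.8915 [stop]  node(5,2) S=78.1509 payoff=48.8091 vs cont=48.8989 → 48.8989 [wait]  node(5,3) S=110.9086 payoff=16.0514 vs cont=22.6246 → 22.6246 [wait]  node(5,4) S=157.3969 payoff=0.0000 vs cont=4.8506 → 4.8506 [wait]  node(5,5) S=223.3711 payoff=0.0000 vs cont=0.0000 → 0.0000 [wait]  ⇒ S*(5)=55.0685
t_4: node(4,0) S=46.2262 payoff=80.7338 vs cont=80.5420 → 80.7338 [stop]  node(4,1) S=65.6023 payoff=61.3577 vs cont=61.3407 → 61.3577 [stop]  node(4,2) S=93.1000 payoff=33.8600 vs cont=36.9766 → 36.9766 [wait]  node(4,3) S=132.1237 payoff=0.0000 vs cont=14.6016 → 14.6016 [wait]  node(4,4) S=187.5044 payoff=0.0000 vs cont=2.6664 → 2.6664 [wait]  ⇒ S*(4)=65.6023
t_3: node(3,0) S=55.0685 payoff=71.8915 vs cont=71.7611 → 71.8915 [stop]  node(3,1) S=78.1509 payoff=48.8091 vs cont=50.2299 → 50.2299 [wait]  node(3,2) S=110.9086 payoff=16.0514 vs cont=26.8425 → 26.8425 [wait]  node(3,3) S=157.3969 payoff=0.0000 vs cont=9.2166 → 9.2166 [wait]  ⇒ S*(3)=55.0685
t_2: node(2,0) S=65.6023 payoff=61.3577 vs cont=61.9346 → 61.9346 [wait]  node(2,1) S=93.1000 payoff=33.8600 vs cont=39.5904 → 39.5904 [wait]  node(2,2) S=132.1237 payoff=0.0000 vs cont=18.8686 → 18.8686 [wait]  ⇒ S*(2)=-
t_1: node(1,0) S=78.1509 payoff=48.8091 vs cont=51.7134 → 51.7134 [wait]  node(1,1) S=110.9086 payoff=16.0514 vs cont=30.1835 → 30.1835 [wait]  ⇒ S*(1)=-
t_0: node(0,0) S=93.1000 payoff=33.8600 vs cont=41.8968 → 41.8968 [wait]  ⇒ S*(0)=-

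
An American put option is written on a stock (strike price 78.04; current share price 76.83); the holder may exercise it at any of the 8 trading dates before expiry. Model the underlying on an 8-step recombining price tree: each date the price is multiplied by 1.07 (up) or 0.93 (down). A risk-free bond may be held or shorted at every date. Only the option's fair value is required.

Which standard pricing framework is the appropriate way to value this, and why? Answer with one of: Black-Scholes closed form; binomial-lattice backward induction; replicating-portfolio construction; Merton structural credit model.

Key observation: the exercise right at every one of the 8 steps is what matters: each node needs max(78.04 − S, continuation), which only the stepwise tree valuation starting from spot 76.83 delivers.

framework: binomial-lattice backward induction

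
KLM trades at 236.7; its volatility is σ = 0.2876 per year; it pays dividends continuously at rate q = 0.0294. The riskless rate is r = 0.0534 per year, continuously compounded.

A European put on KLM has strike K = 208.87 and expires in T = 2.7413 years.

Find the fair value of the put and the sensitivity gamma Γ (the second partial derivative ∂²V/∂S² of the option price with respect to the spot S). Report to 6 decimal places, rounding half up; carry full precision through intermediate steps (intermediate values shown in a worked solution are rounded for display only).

price = 21.460116
Γ = 0.002663

σ√T = 0.2876·√2.7413 = 0.476176
d₁ = (ln(S/K) + (r−q+σ²/2)T) / (σ√T) = (ln(236.7/208.87) + (0.0534−0.0294+0.2876²/2)·2.7413) / 0.476176 = (0.125081 + 0.179163) / 0.476176 = 0.638933
d₂ = d₁ − σ√T = 0.638933 − 0.476176 = 0.162757
e^{−rT} = 0.863825
e^{−qT} = 0.922568
N(−d₁) = 0.261433,  N(−d₂) = 0.435355
Put price V = K·e^{−rT}·N(−d₂) − S·e^{−qT}·N(−d₁) = 78.549784 − 57.089668 = 21.460116
φ(d₁) = (1/√(2π))·e^{−d₁²/2} = 0.325284
Γ = e^{−qT}·φ(d₁) / (S·σ·√T) = 0.002663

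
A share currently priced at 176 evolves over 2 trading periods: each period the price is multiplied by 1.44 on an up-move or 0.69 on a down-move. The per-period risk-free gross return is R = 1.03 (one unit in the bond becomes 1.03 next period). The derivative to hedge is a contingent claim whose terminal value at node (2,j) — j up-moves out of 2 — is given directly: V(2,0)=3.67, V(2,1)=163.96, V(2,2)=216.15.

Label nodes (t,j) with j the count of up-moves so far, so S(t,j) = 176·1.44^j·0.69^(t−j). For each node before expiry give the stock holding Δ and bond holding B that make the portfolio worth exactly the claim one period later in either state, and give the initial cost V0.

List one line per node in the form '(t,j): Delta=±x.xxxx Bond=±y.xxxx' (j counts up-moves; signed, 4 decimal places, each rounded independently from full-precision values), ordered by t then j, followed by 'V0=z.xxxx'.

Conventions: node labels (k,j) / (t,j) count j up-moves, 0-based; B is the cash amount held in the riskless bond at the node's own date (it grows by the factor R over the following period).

Since d<R<u, set p* = (R−d)/(u−d) = 0.4533; price each node as the discounted p*-expectation of its children.
Payoffs at expiry: V(2,0)=3.6700, V(2,1)=163.9600, V(2,2)=216.1500
(1,0): S=121.4400. Δ = (V_up−V_dn)/(S_up−S_dn) = (163.9600−3.6700)/(174.8736−83.7936) = 1.7599. V = [p*·163.9600 + (1−p*)·3.6700]/1.03 = 74.1115. B = V − Δ·S = -139.6085.
(1,1): S=253.4400. Δ = (V_up−V_dn)/(S_up−S_dn) = (216.1500−163.9600)/(364.9536−174.8736) = 0.2746. V = [p*·216.1500 + (1−p*)·163.9600]/1.03 = 182.1548. B = V − Δ·S = 112.5682.
(0,0): S=176.0000. Δ = (V_up−V_dn)/(S_up−S_dn) = (182.1548−74.1115)/(253.4400−121.4400) = 0.8185. V = [p*·182.1548 + (1−p*)·74.1115]/1.03 = 119.5059. B = V − Δ·S = -24.5519.
Check: Δ(0,0)·S0 + B(0,0) = 119.5059 = V0.

(0,0): Delta=0.8185 Bond=-24.5519
(1,0): Delta=1.7599 Bond=-139.6085
(1,1): Delta=0.2746 Bond=112.5682
V0=119.5059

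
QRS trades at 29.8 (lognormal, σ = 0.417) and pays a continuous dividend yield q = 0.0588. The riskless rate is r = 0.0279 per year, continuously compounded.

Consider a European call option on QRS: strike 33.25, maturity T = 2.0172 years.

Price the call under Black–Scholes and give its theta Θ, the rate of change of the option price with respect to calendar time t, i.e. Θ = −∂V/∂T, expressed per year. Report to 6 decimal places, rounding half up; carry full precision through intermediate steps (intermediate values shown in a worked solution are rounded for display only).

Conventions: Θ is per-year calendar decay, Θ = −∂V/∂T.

σ√T = 0.417·√2.0172 = 0.592257
d₁ = (ln(S/K) + (r−q+σ²/2)T) / (σ√T) = (ln(29.8/33.25) + (0.0279−0.0588+0.417²/2)·2.0172) / 0.592257 = (-0.109546 + 0.113053) / 0.592257 = 0.005921
d₂ = d₁ − σ√T = 0.005921 − 0.592257 = -0.586337
e^{−rT} = 0.945275
e^{−qT} = 0.888153
N(d₁) = 0.502362,  N(d₂) = 0.278825
Call price V = S·e^{−qT}·N(d₁) − K·e^{−rT}·N(d₂) = 13.295994 − 8.763563 = 4.532430
φ(d₁) = (1/√(2π))·e^{−d₁²/2} = 0.398935
Θ = −S·e^{−qT}·φ(d₁)·σ/(2√T) + q·S·e^{−qT}·N(d₁) − r·K·e^{−rT}·N(d₂) = −1.550023 + 0.781804 − 0.244503 = -1.012722

price = 4.532430
Θ = -1.012722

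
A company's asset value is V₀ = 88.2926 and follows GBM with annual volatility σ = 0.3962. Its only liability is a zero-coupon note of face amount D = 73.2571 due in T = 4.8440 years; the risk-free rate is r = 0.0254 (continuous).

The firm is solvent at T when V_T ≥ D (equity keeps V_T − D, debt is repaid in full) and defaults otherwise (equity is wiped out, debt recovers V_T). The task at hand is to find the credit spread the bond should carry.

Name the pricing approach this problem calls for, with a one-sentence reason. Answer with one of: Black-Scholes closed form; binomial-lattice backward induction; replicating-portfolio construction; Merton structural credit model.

Key observation: with the firm-asset dynamics (V₀ = 88.2926) and a single zero-coupon liability of face 73.2571 given, debt value, spread, and default probability all derive from the option view of the balance sheet.

framework: Merton structural credit model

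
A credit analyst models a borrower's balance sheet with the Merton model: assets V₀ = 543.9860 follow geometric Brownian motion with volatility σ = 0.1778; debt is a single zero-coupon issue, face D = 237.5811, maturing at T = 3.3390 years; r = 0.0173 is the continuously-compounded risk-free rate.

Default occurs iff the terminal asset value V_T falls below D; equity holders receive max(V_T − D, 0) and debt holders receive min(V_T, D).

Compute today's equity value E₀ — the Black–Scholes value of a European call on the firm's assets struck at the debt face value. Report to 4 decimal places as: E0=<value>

E0=319.8485

With assets at 543.9860 and a single debt payment of 237.5811 at 3.3390 years:
d₁ = [ln(V₀/D) + (r + σ²/2)T] / (σ√T)
   = [ln(543.9860/237.5811) + (0.0173 + 0.5·0.1778²)·3.3390] / (0.1778·√3.3390)
   = [0.828414 + 0.110542] / 0.324893 = 2.890052
d₂ = d₁ − σ√T = 2.890052 − 0.324893 = 2.565159
N(d₁) = 0.998074,  N(d₂) = 0.994844,  e^(−rT) = 0.943872
E₀ = V₀·N(d₁) − D·e^(−rT)·N(d₂)
   = 543.9860·0.998074 − 237.5811·0.943872·0.994844 = 319.848499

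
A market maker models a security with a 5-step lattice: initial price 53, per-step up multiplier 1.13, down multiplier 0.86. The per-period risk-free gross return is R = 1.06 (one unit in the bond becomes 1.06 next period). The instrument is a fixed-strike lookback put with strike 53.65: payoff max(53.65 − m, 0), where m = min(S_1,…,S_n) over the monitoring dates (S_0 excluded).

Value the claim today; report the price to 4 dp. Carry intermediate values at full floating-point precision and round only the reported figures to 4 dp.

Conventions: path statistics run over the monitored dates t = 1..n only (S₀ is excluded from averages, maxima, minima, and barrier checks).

price = 3.0467

No-arbitrage gives p* = (R−d)/(u−d) = 0.7407: enumerate every path, weight its payoff by its p*-probability, and discount by R^5.
Enumerate all 2^5 = 32 price paths (U = up ×1.13, D = down ×0.86); each path with k up-moves has probability p*^k·(1−p*)^(5−k).
DDDDD: m=24.9326, payoff=28.7174, prob=0.001171
UDDDD: m=32.7603, payoff=20.8897, prob=0.003347
DUDDD: m=32.7603, payoff=20.8897, prob=0.003347
UUDDD: m=43.0455, payoff=10.6045, prob=0.009562
DDUDD: m=32.7603, payoff=20.8897, prob=0.003347
UDUDD: m=43.0455, payoff=10.6045, prob=0.009562
DUUDD: m=43.0455, payoff=10.6045, prob=0.009562
UUUDD: m=56.5598, payoff=0.0000, prob=0.027319
DDDUD: m=32.7603, payoff=20.8897, prob=0.003347
UDDUD: m=43.0455, payoff=10.6045, prob=0.009562
DUDUD: m=43.0455, payoff=10.6045, prob=0.009562
UUDUD: m=56.5598, payoff=0.0000, prob=0.027319
DDUUD: m=39.1988, payoff=14.4512, prob=0.009562
UDUUD: m=51.5054, payoff=2.1446, prob=0.027319
DUUUD: m=45.5800, payoff=8.0700, prob=0.027319
UUUUD: m=59.8900, payoff=0.0000, prob=0.078055
DDDDU: m=28.9914, payoff=24.6586, prob=0.003347
UDDDU: m=38.0934, payoff=15.5566, prob=0.009562
DUDDU: m=38.0934, payoff=15.5566, prob=0.009562
UUDDU: m=50.0529, payoff=3.5971, prob=0.027319
DDUDU: m=38.0934, payoff=15.5566, prob=0.009562
UDUDU: m=50.0529, payoff=3.5971, prob=0.027319
DUUDU: m=45.5800, payoff=8.0700, prob=0.027319
UUUDU: m=59.8900, payoff=0.0000, prob=0.078055
DDDUU: m=33.7110, payoff=19.9390, prob=0.009562
UDDUU: m=44.2946, payoff=9.3554, prob=0.027319
DUDUU: m=44.2946, payoff=9.3554, prob=0.027319
UUDUU: m=58.2011, payoff=0.0000, prob=0.078055
DDUUU: m=39.1988, payoff=14.4512, prob=0.027319
UDUUU: m=51.5054, payoff=2.1446, prob=0.078055
DUUUU: m=45.5800, payoff=8.0700, prob=0.078055
UUUUU: m=59.8900, payoff=0.0000, prob=0.223014
Price = Σ prob·payoff / R^5 = 4.077162 / 1.338226 = 3.0467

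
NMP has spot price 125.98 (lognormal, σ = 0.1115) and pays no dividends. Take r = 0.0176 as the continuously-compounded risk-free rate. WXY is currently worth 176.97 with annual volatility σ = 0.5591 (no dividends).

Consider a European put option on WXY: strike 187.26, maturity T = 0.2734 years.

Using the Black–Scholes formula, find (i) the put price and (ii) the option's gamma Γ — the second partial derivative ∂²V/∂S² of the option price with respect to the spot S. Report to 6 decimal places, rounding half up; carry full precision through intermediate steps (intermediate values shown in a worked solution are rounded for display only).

σ√T = 0.5591·√0.2734 = 0.292340
d₁ = (ln(S/K) + (r+σ²/2)T) / (σ√T) = (ln(176.97/187.26) + (0.0176+0.5591²/2)·0.2734) / 0.292340 = (-0.056518 + 0.047543) / 0.292340 = -0.030699
d₂ = d₁ − σ√T = -0.030699 − 0.292340 = -0.323039
e^{−rT} = 0.995200
N(−d₁) = 0.512245,  N(−d₂) = 0.626667
Put price V = K·e^{−rT}·N(−d₂) − S·N(−d₁) = 116.786394 − 90.652026 = 26.134368
φ(d₁) = (1/√(2π))·e^{−d₁²/2} = 0.398754
Γ = φ(d₁) / (S·σ·√T) = 0.007708

price = 26.134368
Γ = 0.007708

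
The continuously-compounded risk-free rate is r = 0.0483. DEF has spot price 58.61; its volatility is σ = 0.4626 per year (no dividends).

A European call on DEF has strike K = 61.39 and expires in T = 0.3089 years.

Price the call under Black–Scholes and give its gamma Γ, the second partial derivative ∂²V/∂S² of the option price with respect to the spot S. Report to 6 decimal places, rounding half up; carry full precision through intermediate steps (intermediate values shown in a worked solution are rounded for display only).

σ√T = 0.4626·√0.3089 = 0.257107
d₁ = (ln(S/K) + (r+σ²/2)T) / (σ√T) = (ln(58.61/61.39) + (0.0483+0.4626²/2)·0.3089) / 0.257107 = (-0.046342 + 0.047972) / 0.257107 = 0.006341
d₂ = d₁ − σ√T = 0.006341 − 0.257107 = -0.250766
e^{−rT} = 0.985191
N(d₁) = 0.502530,  N(d₂) = 0.400997
Call price V = S·N(d₁) − K·e^{−rT}·N(d₂) = 29.453268 − 24.252672 = 5.200596
φ(d₁) = (1/√(2π))·e^{−d₁²/2} = 0.398934
Γ = φ(d₁) / (S·σ·√T) = 0.026474

price = 5.200596
Γ = 0.026474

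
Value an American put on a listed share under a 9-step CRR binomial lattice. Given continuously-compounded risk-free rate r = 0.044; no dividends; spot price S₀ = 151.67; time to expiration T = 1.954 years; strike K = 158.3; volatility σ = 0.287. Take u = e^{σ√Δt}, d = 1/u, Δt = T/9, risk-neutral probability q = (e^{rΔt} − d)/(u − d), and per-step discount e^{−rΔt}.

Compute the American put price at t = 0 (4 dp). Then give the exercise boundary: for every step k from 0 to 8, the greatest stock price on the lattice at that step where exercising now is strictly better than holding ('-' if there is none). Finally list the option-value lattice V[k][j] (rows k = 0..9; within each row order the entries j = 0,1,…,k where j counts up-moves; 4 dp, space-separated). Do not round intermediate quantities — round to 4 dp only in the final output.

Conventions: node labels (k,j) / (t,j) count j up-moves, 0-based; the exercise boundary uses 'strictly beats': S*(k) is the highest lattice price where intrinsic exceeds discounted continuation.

price = 22.6439
boundary = - - - 101.5471 88.8362 101.5471 116.0767 101.5471 116.0767
tree:
22.6439
31.7034 14.1036
43.0973 21.0240 7.5188
56.7529 30.3955 12.1437 3.0817
69.4638 42.4010 19.0854 5.5003 0.7450
80.5836 56.7529 28.9964 9.6337 1.5115 0.0000
90.3115 69.4638 42.2233 16.4497 3.0668 0.0000 0.0000
98.8218 80.5836 56.7529 27.0930 6.2224 0.0000 0.0000 0.0000
106.2668 90.3115 69.4638 42.2233 12.6248 0.0000 0.0000 0.0000 0.0000
112.7799 98.8218 80.5836 56.7529 25.6149 0.0000 0.0000 0.0000 0.0000 0.0000

Δt=0.21711, u=1.14308, d=0.87483, q=0.50240, disc=e^(-rΔt)=0.99049
k=9 terminal: V=max(K-S,0) → 112.7799 98.8218 80.5836 56.7529 25.6149 0.0000 0.0000 0.0000 0.0000 0.0000
k=8: j=0 S=52.0332 intr=106.2668 cont=104.7618 V=106.2668[EX]; j=1 S=67.9885 intr=90.3115 cont=88.8065 V=90.3115[EX]; j=2 S=88.8362 intr=69.4638 cont=67.9588 V=69.4638[EX]; j=3 S=116.0767 intr=42.2233 cont=40.7183 V=42.2233[EX]; j=4 S=151.6700 intr=6.6300 cont=12.6248 V=12.6248[hold]; j=5 S=198.1776 intr=0.0000 cont=0.0000 V=0.0000[hold]; j=6 S=258.9461 intr=0.0000 cont=0.0000 V=0.0000[hold]; j=7 S=338.3484 intr=0.0000 cont=0.0000 V=0.0000[hold]; j=8 S=442.0984 intr=0.0000 cont=0.0000 V=0.0000[hold]  S*(8)=116.0767
k=7: j=0 S=59.4782 intr=98.8218 cont=97.3168 V=98.8218[EX]; j=1 S=77.7164 intr=80.5836 cont=79.0786 V=80.5836[EX]; j=2 S=101.5471 intr=56.7529 cont=55.2479 V=56.7529[EX]; j=3 S=132.6851 intr=25.6149 cont=27.0930 V=27.0930[hold]; j=4 S=173.3713 intr=0.0000 cont=6.2224 V=6.2224[hold]; j=5 S=226.5332 intr=0.0000 cont=0.0000 V=0.0000[hold]; j=6 S=295.9966 intr=0.0000 cont=0.0000 V=0.0000[hold]; j=7 S=386.7600 intr=0.0000 cont=0.0000 V=0.0000[hold]  S*(7)=101.5471
k=6: j=0 S=67.9885 intr=90.3115 cont=88.8065 V=90.3115[EX]; j=1 S=88.8362 intr=69.4638 cont=67.9588 V=69.4638[EX]; j=2 S=116.0767 intr=42.2233 cont=41.4539 V=42.2233[EX]; j=3 S=151.6700 intr=6.6300 cont=16.4497 V=16.4497[hold]; j=4 S=198.1776 intr=0.0000 cont=3.0668 V=3.0668[hold]; j=5 S=258.9461 intr=0.0000 cont=0.0000 V=0.0000[hold]; j=6 S=338.3484 intr=0.0000 cont=0.0000 V=0.0000[hold]  S*(6)=116.0767
k=5: j=0 S=77.7164 intr=80.5836 cont=79.0786 V=80.5836[EX]; j=1 S=101.5471 intr=56.7529 cont=55.2479 V=56.7529[EX]; j=2 S=132.6851 intr=25.6149 cont=28.9964 V=28.9964[hold]; j=3 S=173.3713 intr=0.0000 cont=9.6337 V=9.6337[hold]; j=4 S=226.5332 intr=0.0000 cont=1.5115 V=1.5115[hold]; j=5 S=295.9966 intr=0.0000 cont=0.0000 V=0.0000[hold]  S*(5)=101.5471
k=4: j=0 S=88.8362 intr=69.4638 cont=67.9588 V=69.4638[EX]; j=1 S=116.0767 intr=42.2233 cont=42.4010 V=42.4010[hold]; j=2 S=151.6700 intr=6.6300 cont=19.0854 V=19.0854[hold]; j=3 S=198.1776 intr=0.0000 cont=5.5003 V=5.5003[hold]; j=4 S=258.9461 intr=0.0000 cont=0.7450 V=0.7450[hold]  S*(4)=88.8362
k=3: j=0 S=101.5471 intr=56.7529 cont=55.3363 V=56.7529[EX]; j=1 S=132.6851 intr=25.6149 cont=30.3955 V=30.3955[hold]; j=2 S=173.3713 intr=0.0000 cont=12.1437 V=12.1437[hold]; j=3 S=226.5332 intr=0.0000 cont=3.0817 V=3.0817[hold]  S*(3)=101.5471
k=2: j=0 S=116.0767 intr=42.2233 cont=43.0973 V=43.0973[hold]; j=1 S=151.6700 intr=6.6300 cont=21.0240 V=21.0240[hold]; j=2 S=198.1776 intr=0.0000 cont=7.5188 V=7.5188[hold]  S*(2)=-
k=1: j=0 S=132.6851 intr=25.6149 cont=31.7034 V=31.7034[hold]; j=1 S=173.3713 intr=0.0000 cont=14.1036 V=14.1036[hold]  S*(1)=-
k=0: j=0 S=151.6700 intr=6.6300 cont=22.6439 V=22.6439[hold]  S*(0)=-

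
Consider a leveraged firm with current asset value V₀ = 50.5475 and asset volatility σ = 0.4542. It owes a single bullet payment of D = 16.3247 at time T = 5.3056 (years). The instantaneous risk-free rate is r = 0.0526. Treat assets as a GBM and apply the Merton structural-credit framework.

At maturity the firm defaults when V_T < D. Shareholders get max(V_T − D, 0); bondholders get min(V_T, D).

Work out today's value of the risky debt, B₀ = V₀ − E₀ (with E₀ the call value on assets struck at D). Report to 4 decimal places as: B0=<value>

B0=11.3713

Equity is a call on the firm's assets struck at D = 16.3247:
d₁ = [ln(V₀/D) + (r + σ²/2)T] / (σ√T)
   = [ln(50.5475/16.3247) + (0.0526 + 0.5·0.4542²)·5.3056] / (0.4542·√5.3056)
   = [1.130234 + 0.826341] / 1.046199 = 1.870175
d₂ = d₁ − σ√T = 1.870175 − 1.046199 = 0.823975
N(d₁) = 0.969270,  N(d₂) = 0.795023,  e^(−rT) = 0.756483
E₀ = V₀·N(d₁) − D·e^(−rT)·N(d₂)
   = 50.5475·0.969270 − 16.3247·0.756483·0.795023 = 39.176153
B₀ = V₀ − E₀ = 50.5475 − 39.176153 = 11.371347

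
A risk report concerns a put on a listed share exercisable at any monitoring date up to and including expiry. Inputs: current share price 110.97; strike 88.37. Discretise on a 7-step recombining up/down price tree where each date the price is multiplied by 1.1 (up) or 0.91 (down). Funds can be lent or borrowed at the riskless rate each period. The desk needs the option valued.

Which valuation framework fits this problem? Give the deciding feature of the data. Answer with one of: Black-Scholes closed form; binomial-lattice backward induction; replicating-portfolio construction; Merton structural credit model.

Key observation: an American put (K = 88.37, S₀ = 110.97) on a 7-date tree has no closed form — the optimal stopping decision is embedded and must be resolved recursively from expiry.

framework: binomial-lattice backward induction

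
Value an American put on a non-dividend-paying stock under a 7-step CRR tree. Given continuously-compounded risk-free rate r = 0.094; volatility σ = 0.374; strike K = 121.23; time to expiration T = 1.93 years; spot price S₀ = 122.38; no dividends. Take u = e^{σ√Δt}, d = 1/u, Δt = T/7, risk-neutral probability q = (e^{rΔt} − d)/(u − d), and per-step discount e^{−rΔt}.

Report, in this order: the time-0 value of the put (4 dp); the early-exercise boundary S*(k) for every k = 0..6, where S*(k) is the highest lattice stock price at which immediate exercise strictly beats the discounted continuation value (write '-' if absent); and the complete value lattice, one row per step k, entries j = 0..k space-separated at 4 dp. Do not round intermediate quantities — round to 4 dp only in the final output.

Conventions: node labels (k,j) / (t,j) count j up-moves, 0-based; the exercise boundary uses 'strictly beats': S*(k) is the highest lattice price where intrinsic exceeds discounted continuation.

price = 16.7904
boundary = - - 82.6295 67.8966 82.6295 67.8966 82.6295
tree:
16.7904
25.8691 9.1771
38.6005 15.3105 3.9238
53.3334 24.7753 7.2620 1.0101
65.4395 38.6005 13.1413 2.1484 0.0000
75.3870 53.3334 23.0495 4.5695 0.0000 0.0000
83.5609 65.4395 38.6005 9.7187 0.0000 0.0000 0.0000
90.2774 75.3870 53.3334 20.6705 0.0000 0.0000 0.0000 0.0000

Δt=0.27571, u=1.21699, d=0.82170, q=0.51748, disc=e^(-rΔt)=0.97442
k=7 terminal: V=max(K-S,0) → 90.2774 75.3870 53.3334 20.6705 0.0000 0.0000 0.0000 0.0000
k=6: j=0 S=37.6691 intr=83.5609 cont=80.4593 V=83.5609[EX]; j=1 S=55.7905 intr=65.4395 cont=62.3379 V=65.4395[EX]; j=2 S=82.6295 intr=38.6005 cont=35.4989 V=38.6005[EX]; j=3 S=122.3800 intr=0.0000 cont=9.7187 V=9.7187[hold]; j=4 S=181.2531 intr=0.0000 cont=0.0000 V=0.0000[hold]; j=5 S=268.4483 intr=0.0000 cont=0.0000 V=0.0000[hold]; j=6 S=397.5902 intr=0.0000 cont=0.0000 V=0.0000[hold]  S*(6)=82.6295
k=5: j=0 S=45.8430 intr=75.3870 cont=72.2855 V=75.3870[EX]; j=1 S=67.8966 intr=53.3334 cont=50.2319 V=53.3334[EX]; j=2 S=100.5595 intr=20.6705 cont=23.0495 V=23.0495[hold]; j=3 S=148.9354 intr=0.0000 cont=4.5695 V=4.5695[hold]; j=4 S=220.5835 intr=0.0000 cont=0.0000 V=0.0000[hold]; j=5 S=326.6992 intr=0.0000 cont=0.0000 V=0.0000[hold]  S*(5)=67.8966
k=4: j=0 S=55.7905 intr=65.4395 cont=62.3379 V=65.4395[EX]; j=1 S=82.6295 intr=38.6005 cont=36.6984 V=38.6005[EX]; j=2 S=122.3800 intr=0.0000 cont=13.1413 V=13.1413[hold]; j=3 S=181.2531 intr=0.0000 cont=2.1484 V=2.1484[hold]; j=4 S=268.4483 intr=0.0000 cont=0.0000 V=0.0000[hold]  S*(4)=82.6295
k=3: j=0 S=67.8966 intr=53.3334 cont=50.2319 V=53.3334[EX]; j=1 S=100.5595 intr=20.6705 cont=24.7753 V=24.7753[hold]; j=2 S=148.9354 intr=0.0000 cont=7.2620 V=7.2620[hold]; j=3 S=220.5835 intr=0.0000 cont=1.0101 V=1.0101[hold]  S*(3)=67.8966
k=2: j=0 S=82.6295 intr=38.6005 cont=37.5687 V=38.6005[EX]; j=1 S=122.3800 intr=0.0000 cont=15.3105 V=15.3105[hold]; j=2 S=181.2531 intr=0.0000 cont=3.9238 V=3.9238[hold]  S*(2)=82.6295
k=1: j=0 S=100.5595 intr=20.6705 cont=25.8691 V=25.8691[hold]; j=1 S=148.9354 intr=0.0000 cont=9.1771 V=9.1771[hold]  S*(1)=-
k=0: j=0 S=122.3800 intr=0.0000 cont=16.7904 V=16.7904[hold]  S*(0)=-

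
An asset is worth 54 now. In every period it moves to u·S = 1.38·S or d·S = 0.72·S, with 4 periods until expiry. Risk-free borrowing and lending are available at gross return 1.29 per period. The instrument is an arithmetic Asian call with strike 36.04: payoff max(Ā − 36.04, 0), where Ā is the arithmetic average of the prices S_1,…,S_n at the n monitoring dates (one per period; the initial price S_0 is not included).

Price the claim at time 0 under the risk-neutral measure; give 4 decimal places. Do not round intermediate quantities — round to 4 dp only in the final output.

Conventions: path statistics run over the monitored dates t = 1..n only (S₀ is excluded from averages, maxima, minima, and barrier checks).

Risk-neutral up-probability p* = (R−d)/(u−d) = (1.29−0.72)/(1.38−0.72) = 0.8636; the claim prices as the p*-weighted sum of path payoffs discounted by R^4.
Enumerate all 2^4 = 16 price paths (U = up ×1.38, D = down ×0.72); each path with k up-moves has probability p*^k·(1−p*)^(4−k).
DDDD: Ā=25.3852, payoff=0.0000, prob=0.000346
UDDD: Ā=48.6550, payoff=12.6150, prob=0.002190
DUDD: Ā=39.7450, payoff=3.7050, prob=0.002190
UUDD: Ā=76.1779, payoff=40.1379, prob=0.013869
DDUD: Ā=33.3298, payoff=0.0000, prob=0.002190
UDUD: Ā=63.8821, payoff=27.8421, prob=0.013869
DUUD: Ā=54.9721, payoff=18.9321, prob=0.013869
UUUD: Ā=105.3632, payoff=69.3232, prob=0.087840
DDDU: Ā=28.7109, payoff=0.0000, prob=0.002190
UDDU: Ā=55.0291, payoff=18.9891, prob=0.013869
DUDU: Ā=46.1191, payoff=10.0791, prob=0.013869
UUDU: Ā=88.3950, payoff=52.3550, prob=0.087840
DDUU: Ā=39.7039, payoff=3.6639, prob=0.013869
UDUU: Ā=76.0992, payoff=40.0592, prob=0.087840
DUUU: Ā=67.1892, payoff=31.1492, prob=0.087840
UUUU: Ā=128.7794, payoff=92.7394, prob=0.556319
Price = Σ prob·payoff / R^4 = 70.230910 / 2.769229 = 25.3612

price = 25.3612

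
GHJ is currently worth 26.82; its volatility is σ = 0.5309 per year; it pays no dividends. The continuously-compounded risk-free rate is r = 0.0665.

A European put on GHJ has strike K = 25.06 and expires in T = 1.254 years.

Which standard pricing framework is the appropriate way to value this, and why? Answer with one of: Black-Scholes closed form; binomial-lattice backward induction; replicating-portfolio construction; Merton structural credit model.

Key observation: a European-exercise option on GHJ struck at 25.06 — a GBM underlying with constant parameters — admits an analytic price: the data contain no early exercise, no discrete tree, no debt structure.

framework: Black-Scholes closed form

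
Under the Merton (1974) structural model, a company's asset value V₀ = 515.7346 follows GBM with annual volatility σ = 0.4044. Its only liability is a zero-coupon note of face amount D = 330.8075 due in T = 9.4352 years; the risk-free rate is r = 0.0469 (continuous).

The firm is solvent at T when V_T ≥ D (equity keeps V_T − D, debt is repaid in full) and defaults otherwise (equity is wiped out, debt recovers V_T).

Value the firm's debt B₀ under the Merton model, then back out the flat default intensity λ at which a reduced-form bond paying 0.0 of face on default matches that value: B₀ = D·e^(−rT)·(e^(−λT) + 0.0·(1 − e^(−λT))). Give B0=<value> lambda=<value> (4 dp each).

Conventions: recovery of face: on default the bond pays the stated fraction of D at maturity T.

Apply the equity-as-call identities (strike 330.8075, horizon 9.4352 years):
d₁ = [ln(V₀/D) + (r + σ²/2)T] / (σ√T)
   = [ln(515.7346/330.8075) + (0.0469 + 0.5·0.4044²)·9.4352] / (0.4044·√9.4352)
   = [0.444056 + 1.214024] / 1.242186 = 1.334808
d₂ = d₁ − σ√T = 1.334808 − 1.242186 = 0.092622
N(d₁) = 0.909030,  N(d₂) = 0.536898,  e^(−rT) = 0.642421
E₀ = V₀·N(d₁) − D·e^(−rT)·N(d₂)
   = 515.7346·0.909030 − 330.8075·0.642421·0.536898 = 354.718052
B₀ = V₀ − E₀ = 515.7346 − 354.718052 = 161.016548
e^(−λT) = (B₀·e^(rT)/D − 0)/(1 − 0) = (161.0165·1.556611/330.8075 − 0)/1 = 0.75766124
λ = −ln(0.75766124)/9.4352 = 0.029413

B0=161.0165 lambda=0.0294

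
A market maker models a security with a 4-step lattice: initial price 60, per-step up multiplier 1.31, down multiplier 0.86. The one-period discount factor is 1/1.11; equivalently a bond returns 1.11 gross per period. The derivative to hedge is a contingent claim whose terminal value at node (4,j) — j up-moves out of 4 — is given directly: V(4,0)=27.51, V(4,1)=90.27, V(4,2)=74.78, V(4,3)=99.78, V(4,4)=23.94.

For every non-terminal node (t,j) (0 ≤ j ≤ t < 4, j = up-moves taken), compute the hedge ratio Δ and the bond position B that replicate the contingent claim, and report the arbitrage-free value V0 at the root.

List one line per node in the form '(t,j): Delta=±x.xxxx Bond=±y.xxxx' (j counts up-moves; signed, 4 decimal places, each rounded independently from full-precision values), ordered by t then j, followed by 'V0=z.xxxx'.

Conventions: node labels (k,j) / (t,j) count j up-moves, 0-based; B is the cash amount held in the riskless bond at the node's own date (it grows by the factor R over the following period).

(0,0): Delta=-0.0624 Bond=55.6121
(1,0): Delta=0.4357 Bond=36.0277
(1,1): Delta=-0.3240 Bond=82.2909
(2,0): Delta=0.8702 Bond=20.7090
(2,1): Delta=0.2075 Bond=55.4161
(2,2): Delta=-0.6032 Bond=120.0842
(3,0): Delta=3.6545 Bond=-83.2715
(3,1): Delta=-0.5921 Bond=107.9938
(3,2): Delta=0.6274 Bond=24.3263
(3,3): Delta=-1.2495 Bond=220.4673
V0=51.8654

Under the risk-neutral measure, an up-move has probability p* = (R−d)/(u−d) = 0.5556 and values discount at R = 1.11.
Expiry values: V(4,0)=27.5100, V(4,1)=90.2700, V(4,2)=74.7800, V(4,3)=99.7800, V(4,4)=23.9400
(3,0): S=38.1634. Δ = (V_up−V_dn)/(S_up−S_dn) = (90.2700−27.5100)/(49.9940−32.8205) = 3.6545. V = [p*·90.2700 + (1−p*)·27.5100]/1.11 = 56.1952. B = V − Δ·S = -83.2715.
(3,1): S=58.1326. Δ = (V_up−V_dn)/(S_up−S_dn) = (74.7800−90.2700)/(76.1537−49.9940) = -0.5921. V = [p*·74.7800 + (1−p*)·90.2700]/1.11 = 73.5716. B = V − Δ·S = 107.9938.
(3,2): S=88.5508. Δ = (V_up−V_dn)/(S_up−S_dn) = (99.7800−74.7800)/(116.0015−76.1537) = 0.6274. V = [p*·99.7800 + (1−p*)·74.7800]/1.11 = 79.8819. B = V − Δ·S = 24.3263.
(3,3): S=134.8855. Δ = (V_up−V_dn)/(S_up−S_dn) = (23.9400−99.7800)/(176.7000−116.0015) = -1.2495. V = [p*·23.9400 + (1−p*)·99.7800]/1.11 = 51.9339. B = V − Δ·S = 220.4673.
(2,0): S=44.3760. Δ = (V_up−V_dn)/(S_up−S_dn) = (73.5716−56.1952)/(58.1326−38.1634) = 0.8702. V = [p*·73.5716 + (1−p*)·56.1952]/1.11 = 59.3232. B = V − Δ·S = 20.7090.
(2,1): S=67.5960. Δ = (V_up−V_dn)/(S_up−S_dn) = (79.8819−73.5716)/(88.5508−58.1326) = 0.2075. V = [p*·79.8819 + (1−p*)·73.5716]/1.11 = 69.4390. B = V − Δ·S = 55.4161.
(2,2): S=102.9660. Δ = (V_up−V_dn)/(S_up−S_dn) = (51.9339−79.8819)/(134.8855−88.5508) = -0.6032. V = [p*·51.9339 + (1−p*)·79.8819]/1.11 = 57.9777. B = V − Δ·S = 120.0842.
(1,0): S=51.6000. Δ = (V_up−V_dn)/(S_up−S_dn) = (69.4390−59.3232)/(67.5960−44.3760) = 0.4357. V = [p*·69.4390 + (1−p*)·59.3232]/1.11 = 58.5073. B = V − Δ·S = 36.0277.
(1,1): S=78.6000. Δ = (V_up−V_dn)/(S_up−S_dn) = (57.9777−69.4390)/(102.9660−67.5960) = -0.3240. V = [p*·57.9777 + (1−p*)·69.4390]/1.11 = 56.8213. B = V − Δ·S = 82.2909.
(0,0): S=60.0000. Δ = (V_up−V_dn)/(S_up−S_dn) = (56.8213−58.5073)/(78.6000−51.6000) = -0.0624. V = [p*·56.8213 + (1−p*)·58.5073]/1.11 = 51.8654. B = V − Δ·S = 55.6121.
Sanity check at the root: Δ(0,0)·S0 + B(0,0) reproduces V0 = 51.8654.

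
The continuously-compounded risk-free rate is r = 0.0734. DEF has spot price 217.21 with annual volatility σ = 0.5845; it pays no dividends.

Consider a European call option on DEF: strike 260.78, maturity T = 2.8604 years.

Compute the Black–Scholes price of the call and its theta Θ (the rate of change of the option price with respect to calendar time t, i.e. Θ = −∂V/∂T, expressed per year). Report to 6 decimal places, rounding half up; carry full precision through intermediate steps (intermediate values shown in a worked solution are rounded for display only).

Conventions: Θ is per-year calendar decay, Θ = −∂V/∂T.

price = 84.132514
Θ = -18.038529

σ√T = 0.5845·√2.8604 = 0.988548
d₁ = (ln(S/K) + (r+σ²/2)T) / (σ√T) = (ln(217.21/260.78) + (0.0734+0.5845²/2)·2.8604) / 0.988548 = (-0.182813 + 0.698567) / 0.988548 = 0.521729
d₂ = d₁ − σ√T = 0.521729 − 0.988548 = -0.466819
e^{−rT} = 0.810622
N(d₁) = 0.699071,  N(d₂) = 0.320315
Call price V = S·N(d₁) − K·e^{−rT}·N(d₂) = 151.845131 − 67.712617 = 84.132514
φ(d₁) = (1/√(2π))·e^{−d₁²/2} = 0.348179
Θ = −S·φ(d₁)·σ/(2√T) − r·K·e^{−rT}·N(d₂) = −13.068423 − 4.970106 = -18.038529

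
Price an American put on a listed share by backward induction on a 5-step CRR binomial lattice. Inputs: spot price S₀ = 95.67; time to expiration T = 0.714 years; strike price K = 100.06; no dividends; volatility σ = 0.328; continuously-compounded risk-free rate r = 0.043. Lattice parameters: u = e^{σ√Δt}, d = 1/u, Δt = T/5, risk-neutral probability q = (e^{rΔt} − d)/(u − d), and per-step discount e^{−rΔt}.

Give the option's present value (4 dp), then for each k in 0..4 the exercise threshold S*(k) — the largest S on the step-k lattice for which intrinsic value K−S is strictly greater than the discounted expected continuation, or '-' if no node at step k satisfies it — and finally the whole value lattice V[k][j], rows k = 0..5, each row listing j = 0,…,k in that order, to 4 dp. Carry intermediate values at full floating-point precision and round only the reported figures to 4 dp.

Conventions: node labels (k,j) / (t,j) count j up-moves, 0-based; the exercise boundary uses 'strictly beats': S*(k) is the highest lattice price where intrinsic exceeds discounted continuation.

Δt=0.14280, u=1.13196, d=0.88343, q=0.49384, disc=e^(-rΔt)=0.99388
k=5 terminal: V=max(K-S,0) → 48.5814 34.0991 15.5426 0.0000 0.0000 0.0000
k=4: j=0 S=58.2716 intr=41.7884 cont=41.1759 V=41.7884[EX]; j=1 S=74.6649 intr=25.3951 cont=24.7826 V=25.3951[EX]; j=2 S=95.6700 intr=4.3900 cont=7.8190 V=7.8190[hold]; j=3 S=122.5844 intr=0.0000 cont=0.0000 V=0.0000[hold]; j=4 S=157.0705 intr=0.0000 cont=0.0000 V=0.0000[hold]  S*(4)=74.6649
k=3: j=0 S=65.9609 intr=34.0991 cont=33.4866 V=34.0991[EX]; j=1 S=84.5174 intr=15.5426 cont=16.6131 V=16.6131[hold]; j=2 S=108.2943 intr=0.0000 cont=3.9335 V=3.9335[hold]; j=3 S=138.7602 intr=0.0000 cont=0.0000 V=0.0000[hold]  S*(3)=65.9609
k=2: j=0 S=74.6649 intr=25.3951 cont=25.3080 V=25.3951[EX]; j=1 S=95.6700 intr=4.3900 cont=10.2881 V=10.2881[hold]; j=2 S=122.5844 intr=0.0000 cont=1.9788 V=1.9788[hold]  S*(2)=74.6649
k=1: j=0 S=84.5174 intr=15.5426 cont=17.8249 V=17.8249[hold]; j=1 S=108.2943 intr=0.0000 cont=6.1468 V=6.1468[hold]  S*(1)=-
k=0: j=0 S=95.6700 intr=4.3900 cont=11.9840 V=11.9840[hold]  S*(0)=-

price = 11.9840
boundary = - - 74.6649 65.9609 74.6649
tree:
11.9840
17.8249 6.1468
25.3951 10.2881 1.9788
34.0991 16.6131 3.9335 0.0000
41.7884 25.3951 7.8190 0.0000 0.0000
48.5814 34.0991 15.5426 0.0000 0.0000 0.0000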